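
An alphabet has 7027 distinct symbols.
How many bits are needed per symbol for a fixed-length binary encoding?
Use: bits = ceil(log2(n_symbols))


log2(7027) = 12.7787
Bracket: 2^12 = 4096 < 7027 <= 2^13 = 8192
So ceil(log2(7027)) = 13

bits = ceil(log2(7027)) = ceil(12.7787) = 13 bits


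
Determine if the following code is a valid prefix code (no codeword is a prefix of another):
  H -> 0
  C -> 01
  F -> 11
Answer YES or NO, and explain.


Checking each pair (does one codeword prefix another?):
  H='0' vs C='01': prefix -- VIOLATION

NO -- this is NOT a valid prefix code. H (0) is a prefix of C (01).


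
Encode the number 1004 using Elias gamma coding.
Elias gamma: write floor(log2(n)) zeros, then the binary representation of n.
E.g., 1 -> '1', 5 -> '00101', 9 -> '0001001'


num_bits = floor(log2(1004)) + 1 = 10
leading_zeros = num_bits - 1 = 9
binary(1004) = 1111101100

Elias gamma(1004) = '000000000' + '1111101100' = 0000000001111101100 (19 bits)


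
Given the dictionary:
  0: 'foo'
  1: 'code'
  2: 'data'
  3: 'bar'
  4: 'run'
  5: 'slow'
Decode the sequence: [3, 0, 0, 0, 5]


Look up each index in the dictionary:
  3 -> 'bar'
  0 -> 'foo'
  0 -> 'foo'
  0 -> 'foo'
  5 -> 'slow'

Decoded: "bar foo foo foo slow"


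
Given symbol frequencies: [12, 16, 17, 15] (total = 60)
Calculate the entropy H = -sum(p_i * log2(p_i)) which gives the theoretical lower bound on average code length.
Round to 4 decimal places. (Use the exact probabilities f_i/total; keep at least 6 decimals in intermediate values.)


Per-symbol terms -p_i * log2(p_i) with p_i = f_i/60:
  p = 12/60 = 0.200000: log2(p) = -2.321928, -p*log2(p) = 0.464386
  p = 16/60 = 0.266667: log2(p) = -1.906891, -p*log2(p) = 0.508504
  p = 17/60 = 0.283333: log2(p) = -1.819428, -p*log2(p) = 0.515505
  p = 15/60 = 0.250000: log2(p) = -2.000000, -p*log2(p) = 0.500000
H = 0.464386 + 0.508504 + 0.515505 + 0.500000 = 1.988395

H = 1.9884 bits/symbol


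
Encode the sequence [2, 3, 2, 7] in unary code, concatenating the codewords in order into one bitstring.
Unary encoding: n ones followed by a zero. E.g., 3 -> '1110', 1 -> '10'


Encode each number as n ones followed by a terminating 0:
  2 -> 110 (3 bits)
  3 -> 1110 (4 bits)
  2 -> 110 (3 bits)
  7 -> 11111110 (8 bits)
Total length = 3 + 4 + 3 + 8 = 18 bits.

Unary([2, 3, 2, 7]) = 110111011011111110 (18 bits)


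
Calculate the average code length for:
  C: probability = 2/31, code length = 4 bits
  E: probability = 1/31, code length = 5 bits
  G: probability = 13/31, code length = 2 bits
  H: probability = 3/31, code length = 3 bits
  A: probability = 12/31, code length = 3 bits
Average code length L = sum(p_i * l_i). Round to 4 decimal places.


Weighted contributions p_i * l_i:
  C: (2/31) * 4 = 8/31
  E: (1/31) * 5 = 5/31
  G: (13/31) * 2 = 26/31
  H: (3/31) * 3 = 9/31
  A: (12/31) * 3 = 36/31
Sum = (8 + 5 + 26 + 9 + 36)/31 = 84/31

L = 84/31 = 2.7097 bits/symbol


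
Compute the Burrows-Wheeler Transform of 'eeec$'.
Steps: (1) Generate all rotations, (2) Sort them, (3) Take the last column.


Rotations (sorted):
  0: $eeec -> last char: c
  1: c$eee -> last char: e
  2: ec$ee -> last char: e
  3: eec$e -> last char: e
  4: eeec$ -> last char: $


BWT = ceee$


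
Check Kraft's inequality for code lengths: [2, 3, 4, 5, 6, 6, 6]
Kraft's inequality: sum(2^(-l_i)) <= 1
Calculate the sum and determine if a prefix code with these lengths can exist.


Sum = 2^(-2) + 2^(-3) + 2^(-4) + 2^(-5) + 2^(-6) + 2^(-6) + 2^(-6)
    = 0.25 + 0.125 + 0.0625 + 0.03125 + 0.015625 + 0.015625 + 0.015625
    = 33/64 = 0.515625
Since 0.515625 <= 1, Kraft's inequality IS satisfied.
A prefix code with these lengths CAN exist.

Kraft sum = 0.515625. Satisfied.


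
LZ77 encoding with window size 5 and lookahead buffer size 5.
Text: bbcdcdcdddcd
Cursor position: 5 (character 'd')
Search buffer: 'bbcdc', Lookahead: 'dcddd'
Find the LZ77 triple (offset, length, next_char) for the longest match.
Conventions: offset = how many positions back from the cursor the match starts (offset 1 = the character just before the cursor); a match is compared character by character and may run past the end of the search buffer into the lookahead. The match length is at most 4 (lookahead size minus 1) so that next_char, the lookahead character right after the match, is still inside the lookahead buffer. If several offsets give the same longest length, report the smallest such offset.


Try each offset into the search buffer:
  offset=1 (pos 4, char 'c'): match length 0
  offset=2 (pos 3, char 'd'): match length 3
  offset=3 (pos 2, char 'c'): match length 0
  offset=4 (pos 1, char 'b'): match length 0
  offset=5 (pos 0, char 'b'): match length 0
Longest match has length 3 at offset 2.
next_char = character at position 5 + 3 = 8 -> 'd'

Best match: offset=2, length=3 (matching 'dcd' starting at position 3)
LZ77 triple: (2, 3, 'd')


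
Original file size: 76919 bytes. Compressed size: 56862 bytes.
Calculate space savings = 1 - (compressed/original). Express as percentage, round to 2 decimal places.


ratio = compressed/original = 56862/76919 = 0.739245
savings = 1 - ratio = 1 - 0.739245 = 0.260755
as a percentage: 0.260755 * 100 = 26.08%

Space savings = 1 - 56862/76919 = 26.08%


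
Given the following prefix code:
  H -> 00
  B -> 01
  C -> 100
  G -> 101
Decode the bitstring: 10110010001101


Decoding step by step:
Bits 101 -> G
Bits 100 -> C
Bits 100 -> C
Bits 01 -> B
Bits 101 -> G


Decoded message: GCCBG


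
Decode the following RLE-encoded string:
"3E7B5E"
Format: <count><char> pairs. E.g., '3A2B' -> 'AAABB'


Expanding each <count><char> pair:
  3E -> 'EEE'
  7B -> 'BBBBBBB'
  5E -> 'EEEEE'

Decoded = EEEBBBBBBBEEEEE


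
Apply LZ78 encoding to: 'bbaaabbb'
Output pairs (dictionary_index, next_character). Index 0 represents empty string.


LZ78 encoding steps:
Dictionary: {0: ''}
Step 1: w='' (idx 0), next='b' -> output (0, 'b'), add 'b' as idx 1
Step 2: w='b' (idx 1), next='a' -> output (1, 'a'), add 'ba' as idx 2
Step 3: w='' (idx 0), next='a' -> output (0, 'a'), add 'a' as idx 3
Step 4: w='a' (idx 3), next='b' -> output (3, 'b'), add 'ab' as idx 4
Step 5: w='b' (idx 1), next='b' -> output (1, 'b'), add 'bb' as idx 5


Encoded: [(0, 'b'), (1, 'a'), (0, 'a'), (3, 'b'), (1, 'b')]


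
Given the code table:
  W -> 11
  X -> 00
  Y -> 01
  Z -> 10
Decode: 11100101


Decoding:
11 -> W
10 -> Z
01 -> Y
01 -> Y


Result: WZYY


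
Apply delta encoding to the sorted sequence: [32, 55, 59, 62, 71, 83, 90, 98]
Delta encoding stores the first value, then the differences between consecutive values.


First value: 32
Deltas:
  55 - 32 = 23
  59 - 55 = 4
  62 - 59 = 3
  71 - 62 = 9
  83 - 71 = 12
  90 - 83 = 7
  98 - 90 = 8


Delta encoded: [32, 23, 4, 3, 9, 12, 7, 8]


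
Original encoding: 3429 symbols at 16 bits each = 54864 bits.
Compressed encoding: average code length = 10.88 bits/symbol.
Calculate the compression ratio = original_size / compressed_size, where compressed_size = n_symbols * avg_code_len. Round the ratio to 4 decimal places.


original_size = n_symbols * orig_bits = 3429 * 16 = 54864 bits
compressed_size = n_symbols * avg_code_len = 3429 * 10.88 = 37307.52 bits
ratio = original_size / compressed_size = 54864 / 37307.52 = 1.4706

Compression ratio = 1.4706


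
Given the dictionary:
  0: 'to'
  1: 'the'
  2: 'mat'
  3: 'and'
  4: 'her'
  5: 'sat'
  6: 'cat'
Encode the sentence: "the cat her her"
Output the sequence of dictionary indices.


Look up each word in the dictionary:
  'the' -> 1
  'cat' -> 6
  'her' -> 4
  'her' -> 4

Encoded: [1, 6, 4, 4]


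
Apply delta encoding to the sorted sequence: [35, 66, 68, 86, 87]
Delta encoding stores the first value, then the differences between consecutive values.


First value: 35
Deltas:
  66 - 35 = 31
  68 - 66 = 2
  86 - 68 = 18
  87 - 86 = 1


Delta encoded: [35, 31, 2, 18, 1]


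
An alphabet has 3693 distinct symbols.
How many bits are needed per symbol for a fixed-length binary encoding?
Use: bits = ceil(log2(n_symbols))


log2(3693) = 11.8506
Bracket: 2^11 = 2048 < 3693 <= 2^12 = 4096
So ceil(log2(3693)) = 12

bits = ceil(log2(3693)) = ceil(11.8506) = 12 bits


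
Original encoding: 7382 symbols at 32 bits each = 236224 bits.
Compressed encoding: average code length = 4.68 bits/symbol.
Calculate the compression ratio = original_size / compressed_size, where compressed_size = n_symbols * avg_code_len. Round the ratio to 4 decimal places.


original_size = n_symbols * orig_bits = 7382 * 32 = 236224 bits
compressed_size = n_symbols * avg_code_len = 7382 * 4.68 = 34547.76 bits
ratio = original_size / compressed_size = 236224 / 34547.76 = 6.8376

Compression ratio = 6.8376


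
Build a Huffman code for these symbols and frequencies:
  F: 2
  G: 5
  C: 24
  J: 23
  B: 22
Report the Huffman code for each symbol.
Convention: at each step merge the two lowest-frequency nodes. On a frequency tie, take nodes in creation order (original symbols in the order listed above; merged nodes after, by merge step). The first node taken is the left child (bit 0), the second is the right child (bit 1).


Huffman tree construction:
Step 1: Merge F(2) + G(5) = 7
Step 2: Merge (F+G)(7) + B(22) = 29
Step 3: Merge J(23) + C(24) = 47
Step 4: Merge ((F+G)+B)(29) + (J+C)(47) = 76
Read each symbol's code off the tree from the root (left child = 0, right child = 1).

Codes:
  F: 000 (length 3)
  G: 001 (length 3)
  C: 11 (length 2)
  J: 10 (length 2)
  B: 01 (length 2)
Average code length: 159/76 = 2.0921 bits/symbol


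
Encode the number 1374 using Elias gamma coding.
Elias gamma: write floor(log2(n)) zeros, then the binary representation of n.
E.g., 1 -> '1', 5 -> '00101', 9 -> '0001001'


num_bits = floor(log2(1374)) + 1 = 11
leading_zeros = num_bits - 1 = 10
binary(1374) = 10101011110

Elias gamma(1374) = '0000000000' + '10101011110' = 000000000010101011110 (21 bits)


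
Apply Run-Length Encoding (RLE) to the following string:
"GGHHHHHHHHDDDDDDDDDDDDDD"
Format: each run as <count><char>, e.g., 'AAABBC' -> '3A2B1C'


Scanning runs left to right:
  i=0: run of 'G' x 2 -> '2G'
  i=2: run of 'H' x 8 -> '8H'
  i=10: run of 'D' x 14 -> '14D'

RLE = 2G8H14D


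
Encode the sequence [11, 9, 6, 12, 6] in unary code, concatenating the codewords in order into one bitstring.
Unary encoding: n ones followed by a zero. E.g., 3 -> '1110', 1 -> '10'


Encode each number as n ones followed by a terminating 0:
  11 -> 111111111110 (12 bits)
  9 -> 1111111110 (10 bits)
  6 -> 1111110 (7 bits)
  12 -> 1111111111110 (13 bits)
  6 -> 1111110 (7 bits)
Total length = 12 + 10 + 7 + 13 + 7 = 49 bits.

Unary([11, 9, 6, 12, 6]) = 1111111111101111111110111111011111111111101111110 (49 bits)


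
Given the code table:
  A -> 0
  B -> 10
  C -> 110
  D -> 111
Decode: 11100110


Decoding:
111 -> D
0 -> A
0 -> A
110 -> C


Result: DAAC


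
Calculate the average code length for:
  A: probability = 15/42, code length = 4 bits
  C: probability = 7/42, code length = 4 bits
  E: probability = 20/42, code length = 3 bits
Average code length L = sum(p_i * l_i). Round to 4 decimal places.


Weighted contributions p_i * l_i:
  A: (15/42) * 4 = 60/42
  C: (7/42) * 4 = 28/42
  E: (20/42) * 3 = 60/42
Sum = (60 + 28 + 60)/42 = 148/42

L = 148/42 = 3.5238 bits/symbol


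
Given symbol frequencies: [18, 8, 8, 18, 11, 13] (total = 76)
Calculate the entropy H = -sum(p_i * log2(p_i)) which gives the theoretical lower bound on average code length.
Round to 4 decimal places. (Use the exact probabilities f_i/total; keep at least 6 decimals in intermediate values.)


Per-symbol terms -p_i * log2(p_i) with p_i = f_i/76:
  p = 18/76 = 0.236842: log2(p) = -2.078003, -p*log2(p) = 0.492158
  p = 8/76 = 0.105263: log2(p) = -3.247928, -p*log2(p) = 0.341887
  p = 8/76 = 0.105263: log2(p) = -3.247928, -p*log2(p) = 0.341887
  p = 18/76 = 0.236842: log2(p) = -2.078003, -p*log2(p) = 0.492158
  p = 11/76 = 0.144737: log2(p) = -2.788496, -p*log2(p) = 0.403598
  p = 13/76 = 0.171053: log2(p) = -2.547488, -p*log2(p) = 0.435754
H = 0.492158 + 0.341887 + 0.341887 + 0.492158 + 0.403598 + 0.435754 = 2.507442

H = 2.5074 bits/symbol


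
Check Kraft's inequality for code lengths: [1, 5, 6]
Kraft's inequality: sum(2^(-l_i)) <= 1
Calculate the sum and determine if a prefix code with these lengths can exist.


Sum = 2^(-1) + 2^(-5) + 2^(-6)
    = 0.5 + 0.03125 + 0.015625
    = 35/64 = 0.546875
Since 0.546875 <= 1, Kraft's inequality IS satisfied.
A prefix code with these lengths CAN exist.

Kraft sum = 0.546875. Satisfied.


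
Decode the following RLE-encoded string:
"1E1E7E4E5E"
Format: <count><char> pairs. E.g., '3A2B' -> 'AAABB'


Expanding each <count><char> pair:
  1E -> 'E'
  1E -> 'E'
  7E -> 'EEEEEEE'
  4E -> 'EEEE'
  5E -> 'EEEEE'

Decoded = EEEEEEEEEEEEEEEEEE


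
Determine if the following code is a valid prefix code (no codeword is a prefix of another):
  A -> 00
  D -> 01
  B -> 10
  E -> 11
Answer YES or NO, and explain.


Checking each pair (does one codeword prefix another?):
  A='00' vs D='01': no prefix
  A='00' vs B='10': no prefix
  A='00' vs E='11': no prefix
  D='01' vs A='00': no prefix
  D='01' vs B='10': no prefix
  D='01' vs E='11': no prefix
  B='10' vs A='00': no prefix
  B='10' vs D='01': no prefix
  B='10' vs E='11': no prefix
  E='11' vs A='00': no prefix
  E='11' vs D='01': no prefix
  E='11' vs B='10': no prefix
No violation found over all pairs.

YES -- this is a valid prefix code. No codeword is a prefix of any other codeword.


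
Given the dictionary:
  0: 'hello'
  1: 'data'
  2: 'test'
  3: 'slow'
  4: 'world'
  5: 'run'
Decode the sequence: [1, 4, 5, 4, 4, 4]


Look up each index in the dictionary:
  1 -> 'data'
  4 -> 'world'
  5 -> 'run'
  4 -> 'world'
  4 -> 'world'
  4 -> 'world'

Decoded: "data world run world world world"


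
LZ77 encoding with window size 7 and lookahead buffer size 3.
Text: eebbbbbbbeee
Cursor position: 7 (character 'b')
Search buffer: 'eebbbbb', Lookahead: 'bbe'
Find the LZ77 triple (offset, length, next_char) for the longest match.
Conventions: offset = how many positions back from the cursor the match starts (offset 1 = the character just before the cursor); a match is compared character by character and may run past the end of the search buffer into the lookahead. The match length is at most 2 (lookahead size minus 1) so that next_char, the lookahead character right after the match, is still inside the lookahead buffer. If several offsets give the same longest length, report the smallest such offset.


Try each offset into the search buffer:
  offset=1 (pos 6, char 'b'): match length 2
  offset=2 (pos 5, char 'b'): match length 2
  offset=3 (pos 4, char 'b'): match length 2
  offset=4 (pos 3, char 'b'): match length 2
  offset=5 (pos 2, char 'b'): match length 2
  offset=6 (pos 1, char 'e'): match length 0
  offset=7 (pos 0, char 'e'): match length 0
Longest match has length 2, found at offsets 1, 2, 3, 4, 5; take the smallest, offset 1.
next_char = character at position 7 + 2 = 9 -> 'e'

Best match: offset=1, length=2 (matching 'bb' starting at position 6)
LZ77 triple: (1, 2, 'e')


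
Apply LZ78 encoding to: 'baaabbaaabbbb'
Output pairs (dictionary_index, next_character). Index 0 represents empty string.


LZ78 encoding steps:
Dictionary: {0: ''}
Step 1: w='' (idx 0), next='b' -> output (0, 'b'), add 'b' as idx 1
Step 2: w='' (idx 0), next='a' -> output (0, 'a'), add 'a' as idx 2
Step 3: w='a' (idx 2), next='a' -> output (2, 'a'), add 'aa' as idx 3
Step 4: w='b' (idx 1), next='b' -> output (1, 'b'), add 'bb' as idx 4
Step 5: w='aa' (idx 3), next='a' -> output (3, 'a'), add 'aaa' as idx 5
Step 6: w='bb' (idx 4), next='b' -> output (4, 'b'), add 'bbb' as idx 6
Step 7: w='b' (idx 1), end of input -> output (1, '')


Encoded: [(0, 'b'), (0, 'a'), (2, 'a'), (1, 'b'), (3, 'a'), (4, 'b'), (1, '')]


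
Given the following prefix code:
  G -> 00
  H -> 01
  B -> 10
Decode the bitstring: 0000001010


Decoding step by step:
Bits 00 -> G
Bits 00 -> G
Bits 00 -> G
Bits 10 -> B
Bits 10 -> B


Decoded message: GGGBB


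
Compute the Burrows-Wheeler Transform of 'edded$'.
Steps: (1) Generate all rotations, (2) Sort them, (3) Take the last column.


Rotations (sorted):
  0: $edded -> last char: d
  1: d$edde -> last char: e
  2: dded$e -> last char: e
  3: ded$ed -> last char: d
  4: ed$edd -> last char: d
  5: edded$ -> last char: $


BWT = deedd$


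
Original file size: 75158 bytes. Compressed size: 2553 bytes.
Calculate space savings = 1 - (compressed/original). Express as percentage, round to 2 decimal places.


ratio = compressed/original = 2553/75158 = 0.033968
savings = 1 - ratio = 1 - 0.033968 = 0.966032
as a percentage: 0.966032 * 100 = 96.6%

Space savings = 1 - 2553/75158 = 96.6%


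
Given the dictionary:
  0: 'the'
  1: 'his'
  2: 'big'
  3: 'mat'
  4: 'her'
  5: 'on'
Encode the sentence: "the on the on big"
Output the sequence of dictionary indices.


Look up each word in the dictionary:
  'the' -> 0
  'on' -> 5
  'the' -> 0
  'on' -> 5
  'big' -> 2

Encoded: [0, 5, 0, 5, 2]


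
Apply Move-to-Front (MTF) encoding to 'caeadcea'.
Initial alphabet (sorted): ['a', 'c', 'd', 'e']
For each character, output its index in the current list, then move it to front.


MTF encoding:
'c': index 1 in ['a', 'c', 'd', 'e'] -> ['c', 'a', 'd', 'e']
'a': index 1 in ['c', 'a', 'd', 'e'] -> ['a', 'c', 'd', 'e']
'e': index 3 in ['a', 'c', 'd', 'e'] -> ['e', 'a', 'c', 'd']
'a': index 1 in ['e', 'a', 'c', 'd'] -> ['a', 'e', 'c', 'd']
'd': index 3 in ['a', 'e', 'c', 'd'] -> ['d', 'a', 'e', 'c']
'c': index 3 in ['d', 'a', 'e', 'c'] -> ['c', 'd', 'a', 'e']
'e': index 3 in ['c', 'd', 'a', 'e'] -> ['e', 'c', 'd', 'a']
'a': index 3 in ['e', 'c', 'd', 'a'] -> ['a', 'e', 'c', 'd']


Output: [1, 1, 3, 1, 3, 3, 3, 3]


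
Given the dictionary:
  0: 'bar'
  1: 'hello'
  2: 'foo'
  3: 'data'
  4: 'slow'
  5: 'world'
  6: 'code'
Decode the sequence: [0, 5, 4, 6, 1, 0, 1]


Look up each index in the dictionary:
  0 -> 'bar'
  5 -> 'world'
  4 -> 'slow'
  6 -> 'code'
  1 -> 'hello'
  0 -> 'bar'
  1 -> 'hello'

Decoded: "bar world slow code hello bar hello"


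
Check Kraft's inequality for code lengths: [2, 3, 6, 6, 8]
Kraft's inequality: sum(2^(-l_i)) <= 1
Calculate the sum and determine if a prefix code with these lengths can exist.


Sum = 2^(-2) + 2^(-3) + 2^(-6) + 2^(-6) + 2^(-8)
    = 0.25 + 0.125 + 0.015625 + 0.015625 + 0.00390625
    = 105/256 = 0.41015625
Since 0.41015625 <= 1, Kraft's inequality IS satisfied.
A prefix code with these lengths CAN exist.

Kraft sum = 0.41015625. Satisfied.


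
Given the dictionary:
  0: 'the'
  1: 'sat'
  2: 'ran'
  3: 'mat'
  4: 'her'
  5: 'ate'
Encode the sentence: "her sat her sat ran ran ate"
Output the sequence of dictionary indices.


Look up each word in the dictionary:
  'her' -> 4
  'sat' -> 1
  'her' -> 4
  'sat' -> 1
  'ran' -> 2
  'ran' -> 2
  'ate' -> 5

Encoded: [4, 1, 4, 1, 2, 2, 5]


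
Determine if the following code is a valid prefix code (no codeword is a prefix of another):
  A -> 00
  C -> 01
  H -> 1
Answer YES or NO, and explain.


Checking each pair (does one codeword prefix another?):
  A='00' vs C='01': no prefix
  A='00' vs H='1': no prefix
  C='01' vs A='00': no prefix
  C='01' vs H='1': no prefix
  H='1' vs A='00': no prefix
  H='1' vs C='01': no prefix
No violation found over all pairs.

YES -- this is a valid prefix code. No codeword is a prefix of any other codeword.


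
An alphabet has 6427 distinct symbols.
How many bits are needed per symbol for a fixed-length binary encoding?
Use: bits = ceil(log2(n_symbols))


log2(6427) = 12.6499
Bracket: 2^12 = 4096 < 6427 <= 2^13 = 8192
So ceil(log2(6427)) = 13

bits = ceil(log2(6427)) = ceil(12.6499) = 13 bits


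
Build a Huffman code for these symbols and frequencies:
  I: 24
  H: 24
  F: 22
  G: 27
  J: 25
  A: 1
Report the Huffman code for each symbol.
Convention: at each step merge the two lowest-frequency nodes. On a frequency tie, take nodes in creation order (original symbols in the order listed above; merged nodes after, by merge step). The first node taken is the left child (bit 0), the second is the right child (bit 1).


Huffman tree construction:
Step 1: Merge A(1) + F(22) = 23
Step 2: Merge (A+F)(23) + I(24) = 47
Step 3: Merge H(24) + J(25) = 49
Step 4: Merge G(27) + ((A+F)+I)(47) = 74
Step 5: Merge (H+J)(49) + (G+((A+F)+I))(74) = 123
Read each symbol's code off the tree from the root (left child = 0, right child = 1).

Codes:
  I: 111 (length 3)
  H: 00 (length 2)
  F: 1101 (length 4)
  G: 10 (length 2)
  J: 01 (length 2)
  A: 1100 (length 4)
Average code length: 316/123 = 2.5691 bits/symbol


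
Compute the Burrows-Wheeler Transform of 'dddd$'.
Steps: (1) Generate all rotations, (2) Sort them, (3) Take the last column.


Rotations (sorted):
  0: $dddd -> last char: d
  1: d$ddd -> last char: d
  2: dd$dd -> last char: d
  3: ddd$d -> last char: d
  4: dddd$ -> last char: $


BWT = dddd$


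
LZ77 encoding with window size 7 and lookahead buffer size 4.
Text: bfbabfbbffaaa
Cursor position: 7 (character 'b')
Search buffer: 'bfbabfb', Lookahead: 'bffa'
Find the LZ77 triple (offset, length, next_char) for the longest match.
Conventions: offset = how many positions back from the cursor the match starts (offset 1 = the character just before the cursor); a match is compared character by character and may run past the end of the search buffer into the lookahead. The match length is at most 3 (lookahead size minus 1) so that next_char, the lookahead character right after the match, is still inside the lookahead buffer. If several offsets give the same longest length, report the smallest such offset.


Try each offset into the search buffer:
  offset=1 (pos 6, char 'b'): match length 1
  offset=2 (pos 5, char 'f'): match length 0
  offset=3 (pos 4, char 'b'): match length 2
  offset=4 (pos 3, char 'a'): match length 0
  offset=5 (pos 2, char 'b'): match length 1
  offset=6 (pos 1, char 'f'): match length 0
  offset=7 (pos 0, char 'b'): match length 2
Longest match has length 2, found at offsets 3, 7; take the smallest, offset 3.
next_char = character at position 7 + 2 = 9 -> 'f'

Best match: offset=3, length=2 (matching 'bf' starting at position 4)
LZ77 triple: (3, 2, 'f')


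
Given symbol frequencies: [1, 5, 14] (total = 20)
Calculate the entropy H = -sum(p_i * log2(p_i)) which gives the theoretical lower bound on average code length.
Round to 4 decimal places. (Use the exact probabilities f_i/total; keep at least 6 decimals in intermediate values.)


Per-symbol terms -p_i * log2(p_i) with p_i = f_i/20:
  p = 1/20 = 0.050000: log2(p) = -4.321928, -p*log2(p) = 0.216096
  p = 5/20 = 0.250000: log2(p) = -2.000000, -p*log2(p) = 0.500000
  p = 14/20 = 0.700000: log2(p) = -0.514573, -p*log2(p) = 0.360201
H = 0.216096 + 0.500000 + 0.360201 = 1.076297

H = 1.0763 bits/symbol


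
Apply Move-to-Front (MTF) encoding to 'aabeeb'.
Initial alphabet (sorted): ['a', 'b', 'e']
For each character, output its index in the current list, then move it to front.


MTF encoding:
'a': index 0 in ['a', 'b', 'e'] -> ['a', 'b', 'e']
'a': index 0 in ['a', 'b', 'e'] -> ['a', 'b', 'e']
'b': index 1 in ['a', 'b', 'e'] -> ['b', 'a', 'e']
'e': index 2 in ['b', 'a', 'e'] -> ['e', 'b', 'a']
'e': index 0 in ['e', 'b', 'a'] -> ['e', 'b', 'a']
'b': index 1 in ['e', 'b', 'a'] -> ['b', 'e', 'a']


Output: [0, 0, 1, 2, 0, 1]


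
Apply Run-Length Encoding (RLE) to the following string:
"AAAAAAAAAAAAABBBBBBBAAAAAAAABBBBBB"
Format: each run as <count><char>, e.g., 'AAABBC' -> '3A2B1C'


Scanning runs left to right:
  i=0: run of 'A' x 13 -> '13A'
  i=13: run of 'B' x 7 -> '7B'
  i=20: run of 'A' x 8 -> '8A'
  i=28: run of 'B' x 6 -> '6B'

RLE = 13A7B8A6B


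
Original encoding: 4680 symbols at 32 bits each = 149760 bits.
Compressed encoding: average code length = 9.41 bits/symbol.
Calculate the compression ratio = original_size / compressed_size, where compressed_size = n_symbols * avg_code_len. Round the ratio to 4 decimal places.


original_size = n_symbols * orig_bits = 4680 * 32 = 149760 bits
compressed_size = n_symbols * avg_code_len = 4680 * 9.41 = 44038.8 bits
ratio = original_size / compressed_size = 149760 / 44038.8 = 3.4006

Compression ratio = 3.4006


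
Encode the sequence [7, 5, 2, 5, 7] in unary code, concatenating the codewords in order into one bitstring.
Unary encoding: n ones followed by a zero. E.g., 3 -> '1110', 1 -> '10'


Encode each number as n ones followed by a terminating 0:
  7 -> 11111110 (8 bits)
  5 -> 111110 (6 bits)
  2 -> 110 (3 bits)
  5 -> 111110 (6 bits)
  7 -> 11111110 (8 bits)
Total length = 8 + 6 + 3 + 6 + 8 = 31 bits.

Unary([7, 5, 2, 5, 7]) = 1111111011111011011111011111110 (31 bits)


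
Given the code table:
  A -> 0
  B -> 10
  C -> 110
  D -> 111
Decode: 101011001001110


Decoding:
10 -> B
10 -> B
110 -> C
0 -> A
10 -> B
0 -> A
111 -> D
0 -> A


Result: BBCABADA


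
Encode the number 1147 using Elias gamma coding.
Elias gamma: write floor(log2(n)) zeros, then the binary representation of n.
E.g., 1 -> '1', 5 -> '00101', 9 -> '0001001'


num_bits = floor(log2(1147)) + 1 = 11
leading_zeros = num_bits - 1 = 10
binary(1147) = 10001111011

Elias gamma(1147) = '0000000000' + '10001111011' = 000000000010001111011 (21 bits)


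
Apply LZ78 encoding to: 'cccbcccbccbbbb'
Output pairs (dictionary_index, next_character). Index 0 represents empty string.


LZ78 encoding steps:
Dictionary: {0: ''}
Step 1: w='' (idx 0), next='c' -> output (0, 'c'), add 'c' as idx 1
Step 2: w='c' (idx 1), next='c' -> output (1, 'c'), add 'cc' as idx 2
Step 3: w='' (idx 0), next='b' -> output (0, 'b'), add 'b' as idx 3
Step 4: w='cc' (idx 2), next='c' -> output (2, 'c'), add 'ccc' as idx 4
Step 5: w='b' (idx 3), next='c' -> output (3, 'c'), add 'bc' as idx 5
Step 6: w='c' (idx 1), next='b' -> output (1, 'b'), add 'cb' as idx 6
Step 7: w='b' (idx 3), next='b' -> output (3, 'b'), add 'bb' as idx 7
Step 8: w='b' (idx 3), end of input -> output (3, '')


Encoded: [(0, 'c'), (1, 'c'), (0, 'b'), (2, 'c'), (3, 'c'), (1, 'b'), (3, 'b'), (3, '')]


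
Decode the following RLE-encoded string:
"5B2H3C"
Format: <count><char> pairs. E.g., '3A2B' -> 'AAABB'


Expanding each <count><char> pair:
  5B -> 'BBBBB'
  2H -> 'HH'
  3C -> 'CCC'

Decoded = BBBBBHHCCC


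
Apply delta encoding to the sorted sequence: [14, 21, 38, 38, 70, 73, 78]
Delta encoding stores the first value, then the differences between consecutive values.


First value: 14
Deltas:
  21 - 14 = 7
  38 - 21 = 17
  38 - 38 = 0
  70 - 38 = 32
  73 - 70 = 3
  78 - 73 = 5


Delta encoded: [14, 7, 17, 0, 32, 3, 5]


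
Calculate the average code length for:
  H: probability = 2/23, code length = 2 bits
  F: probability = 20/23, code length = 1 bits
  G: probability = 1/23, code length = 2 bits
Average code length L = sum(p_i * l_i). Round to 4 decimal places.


Weighted contributions p_i * l_i:
  H: (2/23) * 2 = 4/23
  F: (20/23) * 1 = 20/23
  G: (1/23) * 2 = 2/23
Sum = (4 + 20 + 2)/23 = 26/23

L = 26/23 = 1.1304 bits/symbol


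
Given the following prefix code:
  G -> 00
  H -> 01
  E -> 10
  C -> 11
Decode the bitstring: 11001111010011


Decoding step by step:
Bits 11 -> C
Bits 00 -> G
Bits 11 -> C
Bits 11 -> C
Bits 01 -> H
Bits 00 -> G
Bits 11 -> C


Decoded message: CGCCHGC


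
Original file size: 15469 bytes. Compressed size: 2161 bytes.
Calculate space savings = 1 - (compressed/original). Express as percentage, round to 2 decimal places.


ratio = compressed/original = 2161/15469 = 0.139699
savings = 1 - ratio = 1 - 0.139699 = 0.860301
as a percentage: 0.860301 * 100 = 86.03%

Space savings = 1 - 2161/15469 = 86.03%


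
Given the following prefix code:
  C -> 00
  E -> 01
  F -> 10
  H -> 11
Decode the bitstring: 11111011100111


Decoding step by step:
Bits 11 -> H
Bits 11 -> H
Bits 10 -> F
Bits 11 -> H
Bits 10 -> F
Bits 01 -> E
Bits 11 -> H


Decoded message: HHFHFEH


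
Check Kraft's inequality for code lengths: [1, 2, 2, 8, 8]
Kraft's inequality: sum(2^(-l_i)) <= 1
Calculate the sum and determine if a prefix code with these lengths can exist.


Sum = 2^(-1) + 2^(-2) + 2^(-2) + 2^(-8) + 2^(-8)
    = 0.5 + 0.25 + 0.25 + 0.00390625 + 0.00390625
    = 258/256 = 1.0078125
Since 1.0078125 > 1, Kraft's inequality is NOT satisfied.
A prefix code with these lengths CANNOT exist.

Kraft sum = 1.0078125. Not satisfied.


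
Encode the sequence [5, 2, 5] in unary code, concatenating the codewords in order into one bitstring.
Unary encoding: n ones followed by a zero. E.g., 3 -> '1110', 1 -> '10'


Encode each number as n ones followed by a terminating 0:
  5 -> 111110 (6 bits)
  2 -> 110 (3 bits)
  5 -> 111110 (6 bits)
Total length = 6 + 3 + 6 = 15 bits.

Unary([5, 2, 5]) = 111110110111110 (15 bits)


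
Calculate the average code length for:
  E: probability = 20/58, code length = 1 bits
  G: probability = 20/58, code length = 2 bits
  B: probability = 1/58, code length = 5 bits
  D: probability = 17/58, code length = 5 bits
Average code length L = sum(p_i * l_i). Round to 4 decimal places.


Weighted contributions p_i * l_i:
  E: (20/58) * 1 = 20/58
  G: (20/58) * 2 = 40/58
  B: (1/58) * 5 = 5/58
  D: (17/58) * 5 = 85/58
Sum = (20 + 40 + 5 + 85)/58 = 150/58

L = 150/58 = 2.5862 bits/symbol


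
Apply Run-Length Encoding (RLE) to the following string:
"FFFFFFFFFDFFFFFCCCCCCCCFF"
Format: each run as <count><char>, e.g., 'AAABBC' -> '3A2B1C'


Scanning runs left to right:
  i=0: run of 'F' x 9 -> '9F'
  i=9: run of 'D' x 1 -> '1D'
  i=10: run of 'F' x 5 -> '5F'
  i=15: run of 'C' x 8 -> '8C'
  i=23: run of 'F' x 2 -> '2F'

RLE = 9F1D5F8C2F


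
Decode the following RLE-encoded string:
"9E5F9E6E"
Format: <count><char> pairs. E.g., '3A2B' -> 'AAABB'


Expanding each <count><char> pair:
  9E -> 'EEEEEEEEE'
  5F -> 'FFFFF'
  9E -> 'EEEEEEEEE'
  6E -> 'EEEEEE'

Decoded = EEEEEEEEEFFFFFEEEEEEEEEEEEEEE


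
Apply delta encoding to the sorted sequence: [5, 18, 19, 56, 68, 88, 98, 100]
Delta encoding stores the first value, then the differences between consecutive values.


First value: 5
Deltas:
  18 - 5 = 13
  19 - 18 = 1
  56 - 19 = 37
  68 - 56 = 12
  88 - 68 = 20
  98 - 88 = 10
  100 - 98 = 2


Delta encoded: [5, 13, 1, 37, 12, 20, 10, 2]


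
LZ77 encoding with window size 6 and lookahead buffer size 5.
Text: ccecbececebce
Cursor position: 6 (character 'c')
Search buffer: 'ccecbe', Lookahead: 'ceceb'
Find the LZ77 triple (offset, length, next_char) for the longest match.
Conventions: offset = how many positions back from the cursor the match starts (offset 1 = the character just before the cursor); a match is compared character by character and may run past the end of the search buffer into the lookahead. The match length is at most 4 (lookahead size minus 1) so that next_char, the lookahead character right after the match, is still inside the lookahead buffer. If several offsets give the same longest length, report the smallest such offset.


Try each offset into the search buffer:
  offset=1 (pos 5, char 'e'): match length 0
  offset=2 (pos 4, char 'b'): match length 0
  offset=3 (pos 3, char 'c'): match length 1
  offset=4 (pos 2, char 'e'): match length 0
  offset=5 (pos 1, char 'c'): match length 3
  offset=6 (pos 0, char 'c'): match length 1
Longest match has length 3 at offset 5.
next_char = character at position 6 + 3 = 9 -> 'e'

Best match: offset=5, length=3 (matching 'cec' starting at position 1)
LZ77 triple: (5, 3, 'e')


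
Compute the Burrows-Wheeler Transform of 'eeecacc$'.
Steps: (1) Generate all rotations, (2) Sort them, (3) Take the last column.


Rotations (sorted):
  0: $eeecacc -> last char: c
  1: acc$eeec -> last char: c
  2: c$eeecac -> last char: c
  3: cacc$eee -> last char: e
  4: cc$eeeca -> last char: a
  5: ecacc$ee -> last char: e
  6: eecacc$e -> last char: e
  7: eeecacc$ -> last char: $


BWT = ccceaee$


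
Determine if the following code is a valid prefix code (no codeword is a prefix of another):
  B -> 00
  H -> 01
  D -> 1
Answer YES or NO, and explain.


Checking each pair (does one codeword prefix another?):
  B='00' vs H='01': no prefix
  B='00' vs D='1': no prefix
  H='01' vs B='00': no prefix
  H='01' vs D='1': no prefix
  D='1' vs B='00': no prefix
  D='1' vs H='01': no prefix
No violation found over all pairs.

YES -- this is a valid prefix code. No codeword is a prefix of any other codeword.


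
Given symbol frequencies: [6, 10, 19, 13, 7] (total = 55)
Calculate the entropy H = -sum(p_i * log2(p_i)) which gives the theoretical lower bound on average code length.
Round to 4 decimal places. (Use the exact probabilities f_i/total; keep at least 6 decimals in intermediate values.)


Per-symbol terms -p_i * log2(p_i) with p_i = f_i/55:
  p = 6/55 = 0.109091: log2(p) = -3.196397, -p*log2(p) = 0.348698
  p = 10/55 = 0.181818: log2(p) = -2.459432, -p*log2(p) = 0.447169
  p = 19/55 = 0.345455: log2(p) = -1.533432, -p*log2(p) = 0.529731
  p = 13/55 = 0.236364: log2(p) = -2.080920, -p*log2(p) = 0.491854
  p = 7/55 = 0.127273: log2(p) = -2.974005, -p*log2(p) = 0.378510
H = 0.348698 + 0.447169 + 0.529731 + 0.491854 + 0.378510 = 2.195962

H = 2.196 bits/symbol


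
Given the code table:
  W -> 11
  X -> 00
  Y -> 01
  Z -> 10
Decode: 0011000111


Decoding:
00 -> X
11 -> W
00 -> X
01 -> Y
11 -> W


Result: XWXYW


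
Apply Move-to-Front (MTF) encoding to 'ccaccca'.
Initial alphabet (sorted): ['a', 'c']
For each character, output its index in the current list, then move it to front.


MTF encoding:
'c': index 1 in ['a', 'c'] -> ['c', 'a']
'c': index 0 in ['c', 'a'] -> ['c', 'a']
'a': index 1 in ['c', 'a'] -> ['a', 'c']
'c': index 1 in ['a', 'c'] -> ['c', 'a']
'c': index 0 in ['c', 'a'] -> ['c', 'a']
'c': index 0 in ['c', 'a'] -> ['c', 'a']
'a': index 1 in ['c', 'a'] -> ['a', 'c']


Output: [1, 0, 1, 1, 0, 0, 1]


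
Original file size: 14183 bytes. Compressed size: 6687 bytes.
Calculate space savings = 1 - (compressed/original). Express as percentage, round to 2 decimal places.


ratio = compressed/original = 6687/14183 = 0.47148
savings = 1 - ratio = 1 - 0.47148 = 0.52852
as a percentage: 0.52852 * 100 = 52.85%

Space savings = 1 - 6687/14183 = 52.85%


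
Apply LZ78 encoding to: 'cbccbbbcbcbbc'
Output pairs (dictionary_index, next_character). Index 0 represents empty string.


LZ78 encoding steps:
Dictionary: {0: ''}
Step 1: w='' (idx 0), next='c' -> output (0, 'c'), add 'c' as idx 1
Step 2: w='' (idx 0), next='b' -> output (0, 'b'), add 'b' as idx 2
Step 3: w='c' (idx 1), next='c' -> output (1, 'c'), add 'cc' as idx 3
Step 4: w='b' (idx 2), next='b' -> output (2, 'b'), add 'bb' as idx 4
Step 5: w='b' (idx 2), next='c' -> output (2, 'c'), add 'bc' as idx 5
Step 6: w='bc' (idx 5), next='b' -> output (5, 'b'), add 'bcb' as idx 6
Step 7: w='bc' (idx 5), end of input -> output (5, '')


Encoded: [(0, 'c'), (0, 'b'), (1, 'c'), (2, 'b'), (2, 'c'), (5, 'b'), (5, '')]


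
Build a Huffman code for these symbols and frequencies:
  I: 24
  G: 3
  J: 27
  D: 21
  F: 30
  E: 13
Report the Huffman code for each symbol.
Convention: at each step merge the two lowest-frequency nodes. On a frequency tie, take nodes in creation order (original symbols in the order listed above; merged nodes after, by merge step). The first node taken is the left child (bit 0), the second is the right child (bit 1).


Huffman tree construction:
Step 1: Merge G(3) + E(13) = 16
Step 2: Merge (G+E)(16) + D(21) = 37
Step 3: Merge I(24) + J(27) = 51
Step 4: Merge F(30) + ((G+E)+D)(37) = 67
Step 5: Merge (I+J)(51) + (F+((G+E)+D))(67) = 118
Read each symbol's code off the tree from the root (left child = 0, right child = 1).

Codes:
  I: 00 (length 2)
  G: 1100 (length 4)
  J: 01 (length 2)
  D: 111 (length 3)
  F: 10 (length 2)
  E: 1101 (length 4)
Average code length: 289/118 = 2.4492 bits/symbol


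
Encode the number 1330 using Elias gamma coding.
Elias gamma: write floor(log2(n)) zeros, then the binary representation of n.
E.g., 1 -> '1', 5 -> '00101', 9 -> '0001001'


num_bits = floor(log2(1330)) + 1 = 11
leading_zeros = num_bits - 1 = 10
binary(1330) = 10100110010

Elias gamma(1330) = '0000000000' + '10100110010' = 000000000010100110010 (21 bits)


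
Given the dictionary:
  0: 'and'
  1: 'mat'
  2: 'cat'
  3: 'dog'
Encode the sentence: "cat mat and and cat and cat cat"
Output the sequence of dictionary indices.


Look up each word in the dictionary:
  'cat' -> 2
  'mat' -> 1
  'and' -> 0
  'and' -> 0
  'cat' -> 2
  'and' -> 0
  'cat' -> 2
  'cat' -> 2

Encoded: [2, 1, 0, 0, 2, 0, 2, 2]


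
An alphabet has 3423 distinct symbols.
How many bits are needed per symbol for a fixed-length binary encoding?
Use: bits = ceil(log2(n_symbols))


log2(3423) = 11.741
Bracket: 2^11 = 2048 < 3423 <= 2^12 = 4096
So ceil(log2(3423)) = 12

bits = ceil(log2(3423)) = ceil(11.741) = 12 bits


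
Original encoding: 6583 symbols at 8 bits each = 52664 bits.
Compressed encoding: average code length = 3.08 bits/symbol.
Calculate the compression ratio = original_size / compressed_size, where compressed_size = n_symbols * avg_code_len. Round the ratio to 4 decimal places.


original_size = n_symbols * orig_bits = 6583 * 8 = 52664 bits
compressed_size = n_symbols * avg_code_len = 6583 * 3.08 = 20275.64 bits
ratio = original_size / compressed_size = 52664 / 20275.64 = 2.5974

Compression ratio = 2.5974


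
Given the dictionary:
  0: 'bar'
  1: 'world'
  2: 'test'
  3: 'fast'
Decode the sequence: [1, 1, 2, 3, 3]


Look up each index in the dictionary:
  1 -> 'world'
  1 -> 'world'
  2 -> 'test'
  3 -> 'fast'
  3 -> 'fast'

Decoded: "world world test fast fast"


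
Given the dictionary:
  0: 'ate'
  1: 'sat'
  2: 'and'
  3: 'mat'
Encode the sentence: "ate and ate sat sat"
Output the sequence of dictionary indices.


Look up each word in the dictionary:
  'ate' -> 0
  'and' -> 2
  'ate' -> 0
  'sat' -> 1
  'sat' -> 1

Encoded: [0, 2, 0, 1, 1]


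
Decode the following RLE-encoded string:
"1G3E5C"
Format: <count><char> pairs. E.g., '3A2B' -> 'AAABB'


Expanding each <count><char> pair:
  1G -> 'G'
  3E -> 'EEE'
  5C -> 'CCCCC'

Decoded = GEEECCCCC


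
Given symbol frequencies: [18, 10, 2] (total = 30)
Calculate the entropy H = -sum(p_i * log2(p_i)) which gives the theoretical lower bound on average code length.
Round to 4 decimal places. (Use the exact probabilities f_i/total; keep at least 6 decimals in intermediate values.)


Per-symbol terms -p_i * log2(p_i) with p_i = f_i/30:
  p = 18/30 = 0.600000: log2(p) = -0.736966, -p*log2(p) = 0.442179
  p = 10/30 = 0.333333: log2(p) = -1.584963, -p*log2(p) = 0.528321
  p = 2/30 = 0.066667: log2(p) = -3.906891, -p*log2(p) = 0.260459
H = 0.442179 + 0.528321 + 0.260459 = 1.230959

H = 1.231 bits/symbol


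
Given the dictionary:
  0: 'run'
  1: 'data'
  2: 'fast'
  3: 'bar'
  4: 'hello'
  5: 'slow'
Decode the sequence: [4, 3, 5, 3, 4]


Look up each index in the dictionary:
  4 -> 'hello'
  3 -> 'bar'
  5 -> 'slow'
  3 -> 'bar'
  4 -> 'hello'

Decoded: "hello bar slow bar hello"


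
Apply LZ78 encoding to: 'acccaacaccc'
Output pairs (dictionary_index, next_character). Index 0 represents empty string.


LZ78 encoding steps:
Dictionary: {0: ''}
Step 1: w='' (idx 0), next='a' -> output (0, 'a'), add 'a' as idx 1
Step 2: w='' (idx 0), next='c' -> output (0, 'c'), add 'c' as idx 2
Step 3: w='c' (idx 2), next='c' -> output (2, 'c'), add 'cc' as idx 3
Step 4: w='a' (idx 1), next='a' -> output (1, 'a'), add 'aa' as idx 4
Step 5: w='c' (idx 2), next='a' -> output (2, 'a'), add 'ca' as idx 5
Step 6: w='cc' (idx 3), next='c' -> output (3, 'c'), add 'ccc' as idx 6


Encoded: [(0, 'a'), (0, 'c'), (2, 'c'), (1, 'a'), (2, 'a'), (3, 'c')]


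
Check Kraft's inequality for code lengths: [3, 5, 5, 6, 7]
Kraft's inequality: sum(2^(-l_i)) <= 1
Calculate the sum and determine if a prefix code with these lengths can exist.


Sum = 2^(-3) + 2^(-5) + 2^(-5) + 2^(-6) + 2^(-7)
    = 0.125 + 0.03125 + 0.03125 + 0.015625 + 0.0078125
    = 27/128 = 0.2109375
Since 0.2109375 <= 1, Kraft's inequality IS satisfied.
A prefix code with these lengths CAN exist.

Kraft sum = 0.2109375. Satisfied.
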